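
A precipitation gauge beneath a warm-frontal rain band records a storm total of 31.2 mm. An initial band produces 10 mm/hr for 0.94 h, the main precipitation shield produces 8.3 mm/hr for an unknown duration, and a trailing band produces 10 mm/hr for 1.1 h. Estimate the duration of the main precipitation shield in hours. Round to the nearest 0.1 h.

duration ≈ 1.3 h

Known phases: 10 × 0.94 + 10 × 1.1 = 9.4 + 11 = 20.4 mm.
Remaining depth = 31.2 − 20.4 = 10.8 mm.
Duration = 10.8 / 8.3 = 1.3 h.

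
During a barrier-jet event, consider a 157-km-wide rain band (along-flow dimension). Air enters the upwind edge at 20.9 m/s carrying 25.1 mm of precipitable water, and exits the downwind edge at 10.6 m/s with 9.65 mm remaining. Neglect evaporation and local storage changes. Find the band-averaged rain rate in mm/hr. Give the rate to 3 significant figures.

R ≈ 9.68 mm/hr

Column moisture flux per unit crosswind length is F = V × PW.
Inflow: F_in = 20.9 × 25.1 = 524.59 mm·m/s
Outflow: F_out = 10.6 × 9.65 = 102.29 mm·m/s
Steady-state rate R = (F_in − F_out)/L = (524.59 − 102.29) / 157000 m = 2.690e-03 mm/s.
R = 2.690e-03 × 3600 = 9.68 mm/hr.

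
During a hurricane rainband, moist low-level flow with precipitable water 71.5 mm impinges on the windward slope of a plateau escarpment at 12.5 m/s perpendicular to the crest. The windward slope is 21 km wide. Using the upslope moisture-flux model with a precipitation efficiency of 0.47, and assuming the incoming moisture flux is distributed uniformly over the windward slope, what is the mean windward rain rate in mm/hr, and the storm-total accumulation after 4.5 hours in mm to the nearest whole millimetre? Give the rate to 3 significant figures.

Incoming column moisture flux per unit ridge length: F = V × PW = 12.5 × 71.5 = 893.75 mm·m/s.
Spread over the 21 km slope with efficiency ε = 0.47: R = ε·F/W = 0.47 × 893.75 / 21000 m = 2.000e-02 mm/s.
R = 2.000e-02 × 3600 = 72.0 mm/hr.
Over 4.5 h: total = 72.0 × 4.5 = 324 mm.

R ≈ 72.0 mm/hr; total ≈ 324 mm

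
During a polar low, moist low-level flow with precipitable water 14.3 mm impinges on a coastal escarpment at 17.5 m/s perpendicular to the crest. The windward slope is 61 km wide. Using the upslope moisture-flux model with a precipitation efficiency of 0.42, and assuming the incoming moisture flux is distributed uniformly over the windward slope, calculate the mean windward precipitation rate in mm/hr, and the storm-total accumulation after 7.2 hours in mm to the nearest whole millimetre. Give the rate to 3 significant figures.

R ≈ 6.20 mm/hr; total ≈ 45 mm

Incoming column moisture flux per unit ridge length: F = V × PW = 17.5 × 14.3 = 250.25 mm·m/s.
Spread over the 61 km slope with efficiency ε = 0.42: R = ε·F/W = 0.42 × 250.25 / 61000 m = 1.723e-03 mm/s.
R = 1.723e-03 × 3600 = 6.20 mm/hr.
Over 7.2 h: total = 6.20 × 7.2 = 44.64 ≈ 45 mm.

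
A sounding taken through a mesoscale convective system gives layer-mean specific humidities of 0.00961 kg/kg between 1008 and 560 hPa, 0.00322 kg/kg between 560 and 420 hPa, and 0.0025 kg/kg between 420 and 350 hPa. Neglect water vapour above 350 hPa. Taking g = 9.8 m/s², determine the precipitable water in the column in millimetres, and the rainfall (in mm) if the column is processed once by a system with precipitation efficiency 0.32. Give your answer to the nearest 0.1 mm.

PW ≈ 50.3 mm; rainfall ≈ 16.1 mm

Precipitable water is the column-integrated vapour mass per unit area: PW = (1/g) Σ q̄ Δp, with q in kg/kg and Δp in Pa (1 kg/m² of water = 1 mm).
Layer 1008–560 hPa: Δp = 448 hPa = 44800 Pa, q̄ = 0.00961 kg/kg → 0.00961 × 44800 / 9.8 = 43.93 mm
Layer 560–420 hPa: Δp = 140 hPa = 14000 Pa, q̄ = 0.00322 kg/kg → 0.00322 × 14000 / 9.8 = 4.60 mm
Layer 420–350 hPa: Δp = 70 hPa = 7000 Pa, q̄ = 0.0025 kg/kg → 0.0025 × 7000 / 9.8 = 1.79 mm
PW = 43.93 + 4.60 + 1.79 = 50.32 ≈ 50.3 mm.
Rainfall = ε × PW = 0.32 × 50.3 = 16.1 mm.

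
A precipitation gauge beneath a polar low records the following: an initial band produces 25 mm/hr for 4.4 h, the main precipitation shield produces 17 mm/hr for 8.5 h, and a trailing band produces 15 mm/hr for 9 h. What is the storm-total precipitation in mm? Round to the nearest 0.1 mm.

total ≈ 389.5 mm

Total = Σ Rᵢ Δtᵢ = 25 × 4.4 + 17 × 8.5 + 15 × 9
      = 110 + 144.5 + 135 = 389.5 mm.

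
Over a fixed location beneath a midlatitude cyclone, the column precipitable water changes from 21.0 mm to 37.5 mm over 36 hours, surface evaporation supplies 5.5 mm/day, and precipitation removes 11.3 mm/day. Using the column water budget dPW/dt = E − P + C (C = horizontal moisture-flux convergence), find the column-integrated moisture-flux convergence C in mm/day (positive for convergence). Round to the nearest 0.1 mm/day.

dPW/dt = (37.5 − 21.0) mm / (36/24 day) = +11.000 mm/day.
C = dPW/dt − E + P = (+11.000) − 5.5 + 11.3 = 16.8 mm/day.

C ≈ 16.8 mm/day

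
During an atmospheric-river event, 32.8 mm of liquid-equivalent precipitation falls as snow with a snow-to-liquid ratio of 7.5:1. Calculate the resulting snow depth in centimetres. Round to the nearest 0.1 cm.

snow depth ≈ 24.6 cm

Snow depth = liquid × ratio = 32.8 mm × 7.5 = 246 mm = 24.6 cm.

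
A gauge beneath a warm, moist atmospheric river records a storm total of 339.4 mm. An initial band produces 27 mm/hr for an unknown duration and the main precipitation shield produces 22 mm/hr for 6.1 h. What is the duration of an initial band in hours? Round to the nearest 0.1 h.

duration ≈ 7.6 h

Known phases: 22 × 6.1 = 134.2 mm.
Remaining depth = 339.4 − 134.2 = 205.2 mm.
Duration = 205.2 / 27 = 7.6 h.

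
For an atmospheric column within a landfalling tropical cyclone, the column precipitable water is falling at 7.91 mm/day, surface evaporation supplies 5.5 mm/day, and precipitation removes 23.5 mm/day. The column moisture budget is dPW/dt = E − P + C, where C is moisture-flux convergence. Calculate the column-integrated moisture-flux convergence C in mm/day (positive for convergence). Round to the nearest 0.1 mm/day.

dPW/dt = -7.91 mm/day.
C = dPW/dt − E + P = (-7.91) − 5.5 + 23.5 = 10.1 mm/day.

C ≈ 10.1 mm/day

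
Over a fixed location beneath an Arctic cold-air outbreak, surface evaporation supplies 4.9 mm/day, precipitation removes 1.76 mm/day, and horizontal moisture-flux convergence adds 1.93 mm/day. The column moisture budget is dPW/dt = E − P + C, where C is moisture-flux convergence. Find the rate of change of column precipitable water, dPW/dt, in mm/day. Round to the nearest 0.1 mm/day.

dPW/dt ≈ 5.1 mm/day

dPW/dt = E − P + C = 4.9 − 1.76 + (1.93) = 5.1 mm/day.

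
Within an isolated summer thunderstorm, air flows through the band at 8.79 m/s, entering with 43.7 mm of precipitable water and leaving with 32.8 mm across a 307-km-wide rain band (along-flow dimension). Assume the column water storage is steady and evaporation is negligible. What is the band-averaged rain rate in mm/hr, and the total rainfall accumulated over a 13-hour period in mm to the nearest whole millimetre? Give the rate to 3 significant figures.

R ≈ 1.12 mm/hr; total ≈ 15 mm

Column moisture flux per unit crosswind length is F = V × PW.
Inflow: F_in = 8.79 × 43.7 = 384.123 mm·m/s
Outflow: F_out = 8.79 × 32.8 = 288.312 mm·m/s
Steady-state rate R = (F_in − F_out)/L = (384.123 − 288.312) / 307000 m = 3.121e-04 mm/s.
R = 3.121e-04 × 3600 = 1.12 mm/hr.
Over 13 h: total = 1.12 × 13 = 14.56 ≈ 15 mm.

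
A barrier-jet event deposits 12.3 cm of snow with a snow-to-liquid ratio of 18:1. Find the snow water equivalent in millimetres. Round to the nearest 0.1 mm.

SWE = snow depth / ratio = 12.3 cm / 18 = 0.683 cm = 6.8 mm.

SWE ≈ 6.8 mm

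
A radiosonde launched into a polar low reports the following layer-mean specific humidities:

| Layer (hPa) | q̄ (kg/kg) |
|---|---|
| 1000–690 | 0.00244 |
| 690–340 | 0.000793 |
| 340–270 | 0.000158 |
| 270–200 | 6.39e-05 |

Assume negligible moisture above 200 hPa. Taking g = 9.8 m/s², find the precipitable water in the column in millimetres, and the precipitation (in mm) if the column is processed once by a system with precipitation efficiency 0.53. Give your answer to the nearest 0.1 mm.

Precipitable water is the column-integrated vapour mass per unit area: PW = (1/g) Σ q̄ Δp, with q in kg/kg and Δp in Pa (1 kg/m² of water = 1 mm).
Layer 1000–690 hPa: Δp = 310 hPa = 31000 Pa, q̄ = 0.00244 kg/kg → 0.00244 × 31000 / 9.8 = 7.72 mm
Layer 690–340 hPa: Δp = 350 hPa = 35000 Pa, q̄ = 0.000793 kg/kg → 0.000793 × 35000 / 9.8 = 2.83 mm
Layer 340–270 hPa: Δp = 70 hPa = 7000 Pa, q̄ = 0.000158 kg/kg → 0.000158 × 7000 / 9.8 = 0.11 mm
Layer 270–200 hPa: Δp = 70 hPa = 7000 Pa, q̄ = 6.39e-05 kg/kg → 6.39e-05 × 7000 / 9.8 = 0.05 mm
PW = 7.72 + 2.83 + 0.11 + 0.05 = 10.71 ≈ 10.7 mm.
Precipitation = ε × PW = 0.53 × 10.7 = 5.7 mm.

PW ≈ 10.7 mm; precipitation ≈ 5.7 mm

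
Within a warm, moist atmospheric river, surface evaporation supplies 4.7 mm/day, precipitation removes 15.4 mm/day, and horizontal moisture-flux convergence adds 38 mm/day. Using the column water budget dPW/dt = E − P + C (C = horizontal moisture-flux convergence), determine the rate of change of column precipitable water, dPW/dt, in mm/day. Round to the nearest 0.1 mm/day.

dPW/dt = E − P + C = 4.7 − 15.4 + (38) = 27.3 mm/day.

dPW/dt ≈ 27.3 mm/day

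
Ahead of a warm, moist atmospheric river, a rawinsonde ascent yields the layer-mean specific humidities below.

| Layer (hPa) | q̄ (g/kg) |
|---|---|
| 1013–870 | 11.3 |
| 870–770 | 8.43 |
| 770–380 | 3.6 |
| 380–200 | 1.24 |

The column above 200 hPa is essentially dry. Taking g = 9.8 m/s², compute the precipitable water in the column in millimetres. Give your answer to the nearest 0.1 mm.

Precipitable water is the column-integrated vapour mass per unit area: PW = (1/g) Σ q̄ Δp, with q in kg/kg and Δp in Pa (1 kg/m² of water = 1 mm).
Layer 1013–870 hPa: Δp = 143 hPa = 14300 Pa, q̄ = 0.0113 kg/kg → 0.0113 × 14300 / 9.8 = 16.49 mm
Layer 870–770 hPa: Δp = 100 hPa = 10000 Pa, q̄ = 0.00843 kg/kg → 0.00843 × 10000 / 9.8 = 8.60 mm
Layer 770–380 hPa: Δp = 390 hPa = 39000 Pa, q̄ = 0.0036 kg/kg → 0.0036 × 39000 / 9.8 = 14.33 mm
Layer 380–200 hPa: Δp = 180 hPa = 18000 Pa, q̄ = 0.00124 kg/kg → 0.00124 × 18000 / 9.8 = 2.28 mm
PW = 16.49 + 8.60 + 14.33 + 2.28 = 41.70 ≈ 41.7 mm.

PW ≈ 41.7 mm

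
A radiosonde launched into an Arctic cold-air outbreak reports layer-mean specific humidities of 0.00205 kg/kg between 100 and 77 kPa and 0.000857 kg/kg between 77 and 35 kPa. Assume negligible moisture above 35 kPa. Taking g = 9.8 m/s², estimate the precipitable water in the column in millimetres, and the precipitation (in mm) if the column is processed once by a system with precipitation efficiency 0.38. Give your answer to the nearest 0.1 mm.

Precipitable water is the column-integrated vapour mass per unit area: PW = (1/g) Σ q̄ Δp, with q in kg/kg and Δp in Pa (1 kg/m² of water = 1 mm).
Layer 100–77 kPa: Δp = 230 hPa = 23000 Pa, q̄ = 0.00205 kg/kg → 0.00205 × 23000 / 9.8 = 4.81 mm
Layer 77–35 kPa: Δp = 420 hPa = 42000 Pa, q̄ = 0.000857 kg/kg → 0.000857 × 42000 / 9.8 = 3.67 mm
PW = 4.81 + 3.67 = 8.48 ≈ 8.5 mm.
Precipitation = ε × PW = 0.38 × 8.5 = 3.2 mm.

PW ≈ 8.5 mm; precipitation ≈ 3.2 mm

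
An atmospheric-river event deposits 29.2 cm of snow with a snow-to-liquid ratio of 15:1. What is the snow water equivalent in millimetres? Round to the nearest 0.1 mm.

SWE ≈ 19.5 mm

SWE = snow depth / ratio = 29.2 cm / 15 = 1.947 cm = 19.5 mm.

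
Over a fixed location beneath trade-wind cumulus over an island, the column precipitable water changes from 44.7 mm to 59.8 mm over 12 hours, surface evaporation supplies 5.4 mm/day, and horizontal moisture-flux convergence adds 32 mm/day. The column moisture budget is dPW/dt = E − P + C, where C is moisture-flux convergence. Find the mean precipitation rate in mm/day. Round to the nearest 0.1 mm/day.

P ≈ 7.2 mm/day

dPW/dt = (59.8 − 44.7) mm / (12/24 day) = +30.200 mm/day.
P = E + C − dPW/dt = 5.4 + (32) − (+30.200) = 7.2 mm/day.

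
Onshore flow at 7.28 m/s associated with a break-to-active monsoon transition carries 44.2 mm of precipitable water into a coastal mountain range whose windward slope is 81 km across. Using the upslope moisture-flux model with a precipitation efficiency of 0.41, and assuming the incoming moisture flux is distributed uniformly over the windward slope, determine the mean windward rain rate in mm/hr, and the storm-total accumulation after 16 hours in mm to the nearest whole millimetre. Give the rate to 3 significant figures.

Incoming column moisture flux per unit ridge length: F = V × PW = 7.28 × 44.2 = 321.776 mm·m/s.
Spread over the 81 km slope with efficiency ε = 0.41: R = ε·F/W = 0.41 × 321.776 / 81000 m = 1.629e-03 mm/s.
R = 1.629e-03 × 3600 = 5.86 mm/hr.
Over 16 h: total = 5.86 × 16 = 93.76 ≈ 94 mm.

R ≈ 5.86 mm/hr; total ≈ 94 mm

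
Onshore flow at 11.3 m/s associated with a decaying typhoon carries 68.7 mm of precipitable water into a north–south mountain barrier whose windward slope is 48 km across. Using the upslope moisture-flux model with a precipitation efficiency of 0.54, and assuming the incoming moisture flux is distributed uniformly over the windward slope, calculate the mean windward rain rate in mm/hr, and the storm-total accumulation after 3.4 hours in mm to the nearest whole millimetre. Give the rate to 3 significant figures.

R ≈ 31.4 mm/hr; total ≈ 107 mm

Incoming column moisture flux per unit ridge length: F = V × PW = 11.3 × 68.7 = 776.31 mm·m/s.
Spread over the 48 km slope with efficiency ε = 0.54: R = ε·F/W = 0.54 × 776.31 / 48000 m = 8.733e-03 mm/s.
R = 8.733e-03 × 3600 = 31.4 mm/hr.
Over 3.4 h: total = 31.4 × 3.4 = 106.76 ≈ 107 mm.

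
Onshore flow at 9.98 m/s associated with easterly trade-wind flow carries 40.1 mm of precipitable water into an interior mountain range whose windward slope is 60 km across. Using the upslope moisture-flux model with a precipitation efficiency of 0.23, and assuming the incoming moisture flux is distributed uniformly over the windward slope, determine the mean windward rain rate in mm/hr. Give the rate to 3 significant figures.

R ≈ 5.52 mm/hr

Incoming column moisture flux per unit ridge length: F = V × PW = 9.98 × 40.1 = 400.198 mm·m/s.
Spread over the 60 km slope with efficiency ε = 0.23: R = ε·F/W = 0.23 × 400.198 / 60000 m = 1.534e-03 mm/s.
R = 1.534e-03 × 3600 = 5.52 mm/hr.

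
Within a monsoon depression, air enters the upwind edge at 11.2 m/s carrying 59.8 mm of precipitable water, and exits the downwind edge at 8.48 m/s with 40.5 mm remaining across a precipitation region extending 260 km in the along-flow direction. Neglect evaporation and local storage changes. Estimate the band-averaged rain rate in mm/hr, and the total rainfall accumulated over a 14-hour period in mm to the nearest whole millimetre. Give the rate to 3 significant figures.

R ≈ 4.52 mm/hr; total ≈ 63 mm

Column moisture flux per unit crosswind length is F = V × PW.
Inflow: F_in = 11.2 × 59.8 = 669.76 mm·m/s
Outflow: F_out = 8.48 × 40.5 = 343.44 mm·m/s
Steady-state rate R = (F_in − F_out)/L = (669.76 − 343.44) / 260000 m = 1.255e-03 mm/s.
R = 1.255e-03 × 3600 = 4.52 mm/hr.
Over 14 h: total = 4.52 × 14 = 63.28 ≈ 63 mm.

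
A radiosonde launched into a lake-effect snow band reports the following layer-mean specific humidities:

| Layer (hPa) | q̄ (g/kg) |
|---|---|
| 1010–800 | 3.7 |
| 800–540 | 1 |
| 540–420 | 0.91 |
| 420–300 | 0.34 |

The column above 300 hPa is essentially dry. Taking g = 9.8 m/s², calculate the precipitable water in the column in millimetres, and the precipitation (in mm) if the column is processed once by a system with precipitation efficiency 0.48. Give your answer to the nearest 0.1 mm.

Precipitable water is the column-integrated vapour mass per unit area: PW = (1/g) Σ q̄ Δp, with q in kg/kg and Δp in Pa (1 kg/m² of water = 1 mm).
Layer 1010–800 hPa: Δp = 210 hPa = 21000 Pa, q̄ = 0.0037 kg/kg → 0.0037 × 21000 / 9.8 = 7.93 mm
Layer 800–540 hPa: Δp = 260 hPa = 26000 Pa, q̄ = 0.001 kg/kg → 0.001 × 26000 / 9.8 = 2.65 mm
Layer 540–420 hPa: Δp = 120 hPa = 12000 Pa, q̄ = 0.00091 kg/kg → 0.00091 × 12000 / 9.8 = 1.11 mm
Layer 420–300 hPa: Δp = 120 hPa = 12000 Pa, q̄ = 0.00034 kg/kg → 0.00034 × 12000 / 9.8 = 0.42 mm
PW = 7.93 + 2.65 + 1.11 + 0.42 = 12.11 ≈ 12.1 mm.
Precipitation = ε × PW = 0.48 × 12.1 = 5.8 mm.

PW ≈ 12.1 mm; precipitation ≈ 5.8 mm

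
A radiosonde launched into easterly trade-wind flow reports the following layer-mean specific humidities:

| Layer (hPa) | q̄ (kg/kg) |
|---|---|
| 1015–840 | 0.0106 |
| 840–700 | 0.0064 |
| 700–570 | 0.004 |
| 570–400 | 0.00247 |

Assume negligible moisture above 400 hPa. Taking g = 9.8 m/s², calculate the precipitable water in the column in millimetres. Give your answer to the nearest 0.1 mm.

PW ≈ 37.7 mm

Precipitable water is the column-integrated vapour mass per unit area: PW = (1/g) Σ q̄ Δp, with q in kg/kg and Δp in Pa (1 kg/m² of water = 1 mm).
Layer 1015–840 hPa: Δp = 175 hPa = 17500 Pa, q̄ = 0.0106 kg/kg → 0.0106 × 17500 / 9.8 = 18.93 mm
Layer 840–700 hPa: Δp = 140 hPa = 14000 Pa, q̄ = 0.0064 kg/kg → 0.0064 × 14000 / 9.8 = 9.14 mm
Layer 700–570 hPa: Δp = 130 hPa = 13000 Pa, q̄ = 0.004 kg/kg → 0.004 × 13000 / 9.8 = 5.31 mm
Layer 570–400 hPa: Δp = 170 hPa = 17000 Pa, q̄ = 0.00247 kg/kg → 0.00247 × 17000 / 9.8 = 4.28 mm
PW = 18.93 + 9.14 + 5.31 + 4.28 = 37.66 ≈ 37.7 mm.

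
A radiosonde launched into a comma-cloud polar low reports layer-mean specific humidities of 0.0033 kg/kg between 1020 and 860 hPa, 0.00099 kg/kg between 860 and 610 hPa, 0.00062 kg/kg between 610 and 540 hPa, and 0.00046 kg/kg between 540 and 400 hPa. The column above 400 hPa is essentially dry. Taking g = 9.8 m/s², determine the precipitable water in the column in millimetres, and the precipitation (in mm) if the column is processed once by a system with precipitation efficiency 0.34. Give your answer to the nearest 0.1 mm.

Precipitable water is the column-integrated vapour mass per unit area: PW = (1/g) Σ q̄ Δp, with q in kg/kg and Δp in Pa (1 kg/m² of water = 1 mm).
Layer 1020–860 hPa: Δp = 160 hPa = 16000 Pa, q̄ = 0.0033 kg/kg → 0.0033 × 16000 / 9.8 = 5.39 mm
Layer 860–610 hPa: Δp = 250 hPa = 25000 Pa, q̄ = 0.00099 kg/kg → 0.00099 × 25000 / 9.8 = 2.53 mm
Layer 610–540 hPa: Δp = 70 hPa = 7000 Pa, q̄ = 0.00062 kg/kg → 0.00062 × 7000 / 9.8 = 0.44 mm
Layer 540–400 hPa: Δp = 140 hPa = 14000 Pa, q̄ = 0.00046 kg/kg → 0.00046 × 14000 / 9.8 = 0.66 mm
PW = 5.39 + 2.53 + 0.44 + 0.66 = 9.02 ≈ 9.0 mm.
Precipitation = ε × PW = 0.34 × 9.0 = 3.1 mm.

PW ≈ 9.0 mm; precipitation ≈ 3.1 mm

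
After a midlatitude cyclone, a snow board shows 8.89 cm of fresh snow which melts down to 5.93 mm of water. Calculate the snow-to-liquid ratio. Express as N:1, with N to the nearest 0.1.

ratio ≈ 15.0

Ratio = snow depth / SWE = 88.9 mm / 5.93 mm = 15.0, i.e. 15.0:1.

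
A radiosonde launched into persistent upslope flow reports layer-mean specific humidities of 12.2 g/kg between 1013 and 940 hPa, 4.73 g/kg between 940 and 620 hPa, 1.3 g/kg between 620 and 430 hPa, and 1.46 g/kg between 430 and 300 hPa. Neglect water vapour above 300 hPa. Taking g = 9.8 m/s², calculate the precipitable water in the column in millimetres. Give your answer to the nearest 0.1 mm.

PW ≈ 29.0 mm

Precipitable water is the column-integrated vapour mass per unit area: PW = (1/g) Σ q̄ Δp, with q in kg/kg and Δp in Pa (1 kg/m² of water = 1 mm).
Layer 1013–940 hPa: Δp = 73 hPa = 7300 Pa, q̄ = 0.0122 kg/kg → 0.0122 × 7300 / 9.8 = 9.09 mm
Layer 940–620 hPa: Δp = 320 hPa = 32000 Pa, q̄ = 0.00473 kg/kg → 0.00473 × 32000 / 9.8 = 15.44 mm
Layer 620–430 hPa: Δp = 190 hPa = 19000 Pa, q̄ = 0.0013 kg/kg → 0.0013 × 19000 / 9.8 = 2.52 mm
Layer 430–300 hPa: Δp = 130 hPa = 13000 Pa, q̄ = 0.00146 kg/kg → 0.00146 × 13000 / 9.8 = 1.94 mm
PW = 9.09 + 15.44 + 2.52 + 1.94 = 28.99 ≈ 29.0 mm.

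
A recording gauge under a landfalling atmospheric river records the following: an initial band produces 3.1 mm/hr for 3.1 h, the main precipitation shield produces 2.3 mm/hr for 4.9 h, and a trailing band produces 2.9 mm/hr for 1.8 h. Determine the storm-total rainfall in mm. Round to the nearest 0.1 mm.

Total = Σ Rᵢ Δtᵢ = 3.1 × 3.1 + 2.3 × 4.9 + 2.9 × 1.8
      = 9.61 + 11.27 + 5.22 = 26.1 mm.

total ≈ 26.1 mm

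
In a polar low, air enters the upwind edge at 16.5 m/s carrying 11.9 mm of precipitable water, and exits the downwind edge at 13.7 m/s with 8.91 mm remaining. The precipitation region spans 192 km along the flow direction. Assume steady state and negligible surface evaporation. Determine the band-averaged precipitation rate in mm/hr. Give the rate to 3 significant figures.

Column moisture flux per unit crosswind length is F = V × PW.
Inflow: F_in = 16.5 × 11.9 = 196.35 mm·m/s
Outflow: F_out = 13.7 × 8.91 = 122.067 mm·m/s
Steady-state rate R = (F_in − F_out)/L = (196.35 − 122.067) / 192000 m = 3.869e-04 mm/s.
R = 3.869e-04 × 3600 = 1.39 mm/hr.

R ≈ 1.39 mm/hr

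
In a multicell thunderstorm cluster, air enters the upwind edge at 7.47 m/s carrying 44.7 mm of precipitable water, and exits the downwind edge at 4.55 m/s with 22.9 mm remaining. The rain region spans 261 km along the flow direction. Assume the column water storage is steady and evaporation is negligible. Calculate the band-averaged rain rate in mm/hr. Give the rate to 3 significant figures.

Column moisture flux per unit crosswind length is F = V × PW.
Inflow: F_in = 7.47 × 44.7 = 333.909 mm·m/s
Outflow: F_out = 4.55 × 22.9 = 104.195 mm·m/s
Steady-state rate R = (F_in − F_out)/L = (333.909 − 104.195) / 261000 m = 8.801e-04 mm/s.
R = 8.801e-04 × 3600 = 3.17 mm/hr.

R ≈ 3.17 mm/hr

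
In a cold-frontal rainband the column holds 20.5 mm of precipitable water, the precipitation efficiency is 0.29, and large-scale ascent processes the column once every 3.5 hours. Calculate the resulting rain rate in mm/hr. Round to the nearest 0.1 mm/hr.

R ≈ 1.7 mm/hr

Each overturning extracts ε × PW = 0.29 × 20.5 = 5.945 mm.
Rate = ε·PW / τ = 5.945 / 3.5 h = 1.7 mm/hr.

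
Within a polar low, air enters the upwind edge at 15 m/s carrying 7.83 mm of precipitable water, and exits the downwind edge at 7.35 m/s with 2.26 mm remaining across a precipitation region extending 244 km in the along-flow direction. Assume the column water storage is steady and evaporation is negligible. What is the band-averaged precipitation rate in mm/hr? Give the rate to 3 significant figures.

Column moisture flux per unit crosswind length is F = V × PW.
Inflow: F_in = 15 × 7.83 = 117.45 mm·m/s
Outflow: F_out = 7.35 × 2.26 = 16.611 mm·m/s
Steady-state rate R = (F_in − F_out)/L = (117.45 − 16.611) / 244000 m = 4.133e-04 mm/s.
R = 4.133e-04 × 3600 = 1.49 mm/hr.

R ≈ 1.49 mm/hr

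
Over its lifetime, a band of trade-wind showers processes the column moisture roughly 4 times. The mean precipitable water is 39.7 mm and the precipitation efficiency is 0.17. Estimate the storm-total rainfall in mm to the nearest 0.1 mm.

rainfall ≈ 27.0 mm

Each cycle deposits ε × PW = 0.17 × 39.7 = 6.749 mm.
Over 4 cycles: 4 × 6.749 = 27.0 mm.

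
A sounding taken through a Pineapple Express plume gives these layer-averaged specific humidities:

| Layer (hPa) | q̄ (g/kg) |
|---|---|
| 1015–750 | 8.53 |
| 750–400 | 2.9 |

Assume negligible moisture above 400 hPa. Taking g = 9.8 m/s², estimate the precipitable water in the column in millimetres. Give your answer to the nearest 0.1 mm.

PW ≈ 33.4 mm

Precipitable water is the column-integrated vapour mass per unit area: PW = (1/g) Σ q̄ Δp, with q in kg/kg and Δp in Pa (1 kg/m² of water = 1 mm).
Layer 1015–750 hPa: Δp = 265 hPa = 26500 Pa, q̄ = 0.00853 kg/kg → 0.00853 × 26500 / 9.8 = 23.07 mm
Layer 750–400 hPa: Δp = 350 hPa = 35000 Pa, q̄ = 0.0029 kg/kg → 0.0029 × 35000 / 9.8 = 10.36 mm
PW = 23.07 + 10.36 = 33.43 ≈ 33.4 mm.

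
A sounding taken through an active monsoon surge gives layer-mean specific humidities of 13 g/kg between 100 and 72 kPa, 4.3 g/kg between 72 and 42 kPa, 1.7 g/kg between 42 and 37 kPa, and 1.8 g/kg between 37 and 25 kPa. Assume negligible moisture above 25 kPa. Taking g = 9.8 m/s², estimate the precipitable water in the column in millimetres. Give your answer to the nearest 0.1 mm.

PW ≈ 53.4 mm

Precipitable water is the column-integrated vapour mass per unit area: PW = (1/g) Σ q̄ Δp, with q in kg/kg and Δp in Pa (1 kg/m² of water = 1 mm).
Layer 100–72 kPa: Δp = 280 hPa = 28000 Pa, q̄ = 0.013 kg/kg → 0.013 × 28000 / 9.8 = 37.14 mm
Layer 72–42 kPa: Δp = 300 hPa = 30000 Pa, q̄ = 0.0043 kg/kg → 0.0043 × 30000 / 9.8 = 13.16 mm
Layer 42–37 kPa: Δp = 50 hPa = 5000 Pa, q̄ = 0.0017 kg/kg → 0.0017 × 5000 / 9.8 = 0.87 mm
Layer 37–25 kPa: Δp = 120 hPa = 12000 Pa, q̄ = 0.0018 kg/kg → 0.0018 × 12000 / 9.8 = 2.20 mm
PW = 37.14 + 13.16 + 0.87 + 2.20 = 53.37 ≈ 53.4 mm.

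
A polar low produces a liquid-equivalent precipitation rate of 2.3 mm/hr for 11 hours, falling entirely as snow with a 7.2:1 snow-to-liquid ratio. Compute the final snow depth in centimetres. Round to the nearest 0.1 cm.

Liquid-equivalent depth = 2.3 × 11 = 25.3 mm.
Snow depth = 25.3 mm × 7.2 = 182.16 mm = 18.2 cm.

snow depth ≈ 18.2 cm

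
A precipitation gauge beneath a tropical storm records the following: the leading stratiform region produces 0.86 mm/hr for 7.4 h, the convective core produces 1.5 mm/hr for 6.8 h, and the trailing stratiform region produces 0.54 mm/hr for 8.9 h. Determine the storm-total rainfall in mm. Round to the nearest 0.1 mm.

total ≈ 21.4 mm

Total = Σ Rᵢ Δtᵢ = 0.86 × 7.4 + 1.5 × 6.8 + 0.54 × 8.9
      = 6.364 + 10.2 + 4.806 = 21.4 mm.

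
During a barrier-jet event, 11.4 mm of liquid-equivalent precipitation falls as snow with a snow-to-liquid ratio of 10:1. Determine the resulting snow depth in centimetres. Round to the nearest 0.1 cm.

Snow depth = liquid × ratio = 11.4 mm × 10 = 114 mm = 11.4 cm.

snow depth ≈ 11.4 cm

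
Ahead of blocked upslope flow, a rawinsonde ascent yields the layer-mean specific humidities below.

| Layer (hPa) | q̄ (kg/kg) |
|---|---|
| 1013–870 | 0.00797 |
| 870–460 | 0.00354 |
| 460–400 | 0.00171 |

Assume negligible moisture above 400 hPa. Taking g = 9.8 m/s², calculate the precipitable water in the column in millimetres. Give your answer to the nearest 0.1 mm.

PW ≈ 27.5 mm

Precipitable water is the column-integrated vapour mass per unit area: PW = (1/g) Σ q̄ Δp, with q in kg/kg and Δp in Pa (1 kg/m² of water = 1 mm).
Layer 1013–870 hPa: Δp = 143 hPa = 14300 Pa, q̄ = 0.00797 kg/kg → 0.00797 × 14300 / 9.8 = 11.63 mm
Layer 870–460 hPa: Δp = 410 hPa = 41000 Pa, q̄ = 0.00354 kg/kg → 0.00354 × 41000 / 9.8 = 14.81 mm
Layer 460–400 hPa: Δp = 60 hPa = 6000 Pa, q̄ = 0.00171 kg/kg → 0.00171 × 6000 / 9.8 = 1.05 mm
PW = 11.63 + 14.81 + 1.05 = 27.49 ≈ 27.5 mm.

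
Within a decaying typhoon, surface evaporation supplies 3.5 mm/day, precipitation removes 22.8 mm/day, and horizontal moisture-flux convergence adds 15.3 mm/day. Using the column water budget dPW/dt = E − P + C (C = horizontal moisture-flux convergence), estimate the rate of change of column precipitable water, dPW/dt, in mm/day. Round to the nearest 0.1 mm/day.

dPW/dt = E − P + C = 3.5 − 22.8 + (15.3) = -4.0 mm/day.

dPW/dt ≈ -4.0 mm/day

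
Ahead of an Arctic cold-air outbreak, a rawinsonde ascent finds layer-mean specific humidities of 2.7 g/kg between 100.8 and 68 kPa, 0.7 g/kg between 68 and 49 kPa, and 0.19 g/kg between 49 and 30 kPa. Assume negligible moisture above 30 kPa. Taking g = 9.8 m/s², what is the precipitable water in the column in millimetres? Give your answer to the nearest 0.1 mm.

PW ≈ 10.8 mm

Precipitable water is the column-integrated vapour mass per unit area: PW = (1/g) Σ q̄ Δp, with q in kg/kg and Δp in Pa (1 kg/m² of water = 1 mm).
Layer 100.8–68 kPa: Δp = 328 hPa = 32800 Pa, q̄ = 0.0027 kg/kg → 0.0027 × 32800 / 9.8 = 9.04 mm
Layer 68–49 kPa: Δp = 190 hPa = 19000 Pa, q̄ = 0.0007 kg/kg → 0.0007 × 19000 / 9.8 = 1.36 mm
Layer 49–30 kPa: Δp = 190 hPa = 19000 Pa, q̄ = 0.00019 kg/kg → 0.00019 × 19000 / 9.8 = 0.37 mm
PW = 9.04 + 1.36 + 0.37 = 10.77 ≈ 10.8 mm.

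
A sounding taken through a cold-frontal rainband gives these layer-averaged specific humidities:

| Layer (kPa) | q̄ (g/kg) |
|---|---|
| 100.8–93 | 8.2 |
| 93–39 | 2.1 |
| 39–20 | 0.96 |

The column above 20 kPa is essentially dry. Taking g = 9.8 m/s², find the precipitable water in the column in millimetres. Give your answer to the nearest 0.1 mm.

PW ≈ 20.0 mm

Precipitable water is the column-integrated vapour mass per unit area: PW = (1/g) Σ q̄ Δp, with q in kg/kg and Δp in Pa (1 kg/m² of water = 1 mm).
Layer 100.8–93 kPa: Δp = 78 hPa = 7800 Pa, q̄ = 0.0082 kg/kg → 0.0082 × 7800 / 9.8 = 6.53 mm
Layer 93–39 kPa: Δp = 540 hPa = 54000 Pa, q̄ = 0.0021 kg/kg → 0.0021 × 54000 / 9.8 = 11.57 mm
Layer 39–20 kPa: Δp = 190 hPa = 19000 Pa, q̄ = 0.00096 kg/kg → 0.00096 × 19000 / 9.8 = 1.86 mm
PW = 6.53 + 11.57 + 1.86 = 19.96 ≈ 20.0 mm.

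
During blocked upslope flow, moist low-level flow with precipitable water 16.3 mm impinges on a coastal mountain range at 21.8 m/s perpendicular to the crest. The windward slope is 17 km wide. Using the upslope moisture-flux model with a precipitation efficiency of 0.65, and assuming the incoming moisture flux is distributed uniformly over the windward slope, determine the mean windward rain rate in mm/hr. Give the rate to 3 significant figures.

R ≈ 48.9 mm/hr

Incoming column moisture flux per unit ridge length: F = V × PW = 21.8 × 16.3 = 355.34 mm·m/s.
Spread over the 17 km slope with efficiency ε = 0.65: R = ε·F/W = 0.65 × 355.34 / 17000 m = 1.359e-02 mm/s.
R = 1.359e-02 × 3600 = 48.9 mm/hr.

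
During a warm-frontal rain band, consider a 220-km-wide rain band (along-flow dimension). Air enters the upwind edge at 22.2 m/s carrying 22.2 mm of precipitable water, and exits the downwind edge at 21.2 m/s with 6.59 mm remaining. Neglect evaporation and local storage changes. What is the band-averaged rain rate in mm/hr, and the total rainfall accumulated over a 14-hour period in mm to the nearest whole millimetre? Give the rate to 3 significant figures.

Column moisture flux per unit crosswind length is F = V × PW.
Inflow: F_in = 22.2 × 22.2 = 492.84 mm·m/s
Outflow: F_out = 21.2 × 6.59 = 139.708 mm·m/s
Steady-state rate R = (F_in − F_out)/L = (492.84 − 139.708) / 220000 m = 1.605e-03 mm/s.
R = 1.605e-03 × 3600 = 5.78 mm/hr.
Over 14 h: total = 5.78 × 14 = 80.92 ≈ 81 mm.

R ≈ 5.78 mm/hr; total ≈ 81 mm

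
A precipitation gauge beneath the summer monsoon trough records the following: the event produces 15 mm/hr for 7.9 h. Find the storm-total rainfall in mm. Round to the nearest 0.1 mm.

total ≈ 118.5 mm

Total = Σ Rᵢ Δtᵢ = 15 × 7.9
      = 118.5 = 118.5 mm.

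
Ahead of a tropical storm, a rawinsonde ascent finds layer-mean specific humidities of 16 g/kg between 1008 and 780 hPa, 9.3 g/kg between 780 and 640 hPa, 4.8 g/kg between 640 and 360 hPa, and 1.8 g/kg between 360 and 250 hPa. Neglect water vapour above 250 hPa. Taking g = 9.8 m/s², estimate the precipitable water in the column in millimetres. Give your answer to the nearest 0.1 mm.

PW ≈ 66.2 mm

Precipitable water is the column-integrated vapour mass per unit area: PW = (1/g) Σ q̄ Δp, with q in kg/kg and Δp in Pa (1 kg/m² of water = 1 mm).
Layer 1008–780 hPa: Δp = 228 hPa = 22800 Pa, q̄ = 0.016 kg/kg → 0.016 × 22800 / 9.8 = 37.22 mm
Layer 780–640 hPa: Δp = 140 hPa = 14000 Pa, q̄ = 0.0093 kg/kg → 0.0093 × 14000 / 9.8 = 13.29 mm
Layer 640–360 hPa: Δp = 280 hPa = 28000 Pa, q̄ = 0.0048 kg/kg → 0.0048 × 28000 / 9.8 = 13.71 mm
Layer 360–250 hPa: Δp = 110 hPa = 11000 Pa, q̄ = 0.0018 kg/kg → 0.0018 × 11000 / 9.8 = 2.02 mm
PW = 37.22 + 13.29 + 13.71 + 2.02 = 66.24 ≈ 66.2 mm.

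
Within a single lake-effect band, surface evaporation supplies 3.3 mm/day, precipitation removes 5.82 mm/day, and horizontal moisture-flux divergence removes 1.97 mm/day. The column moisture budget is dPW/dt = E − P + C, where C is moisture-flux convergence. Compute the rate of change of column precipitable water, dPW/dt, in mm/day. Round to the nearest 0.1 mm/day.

dPW/dt = E − P + C = 3.3 − 5.82 + (-1.97) = -4.5 mm/day.

dPW/dt ≈ -4.5 mm/day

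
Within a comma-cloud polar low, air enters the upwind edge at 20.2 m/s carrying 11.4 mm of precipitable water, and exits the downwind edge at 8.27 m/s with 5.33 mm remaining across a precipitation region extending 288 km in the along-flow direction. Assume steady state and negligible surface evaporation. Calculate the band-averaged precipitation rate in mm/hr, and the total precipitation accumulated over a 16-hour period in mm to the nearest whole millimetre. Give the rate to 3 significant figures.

R ≈ 2.33 mm/hr; total ≈ 37 mm

Column moisture flux per unit crosswind length is F = V × PW.
Inflow: F_in = 20.2 × 11.4 = 230.28 mm·m/s
Outflow: F_out = 8.27 × 5.33 = 44.0791 mm·m/s
Steady-state rate R = (F_in − F_out)/L = (230.28 − 44.0791) / 288000 m = 6.465e-04 mm/s.
R = 6.465e-04 × 3600 = 2.33 mm/hr.
Over 16 h: total = 2.33 × 16 = 37.28 ≈ 37 mm.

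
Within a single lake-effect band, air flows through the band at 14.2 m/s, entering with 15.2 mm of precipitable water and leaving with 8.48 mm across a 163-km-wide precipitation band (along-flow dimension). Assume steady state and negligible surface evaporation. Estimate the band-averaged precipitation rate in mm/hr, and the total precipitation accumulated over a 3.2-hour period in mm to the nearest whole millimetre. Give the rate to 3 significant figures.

Column moisture flux per unit crosswind length is F = V × PW.
Inflow: F_in = 14.2 × 15.2 = 215.84 mm·m/s
Outflow: F_out = 14.2 × 8.48 = 120.416 mm·m/s
Steady-state rate R = (F_in − F_out)/L = (215.84 − 120.416) / 163000 m = 5.854e-04 mm/s.
R = 5.854e-04 × 3600 = 2.11 mm/hr.
Over 3.2 h: total = 2.11 × 3.2 = 6.752 ≈ 7 mm.

R ≈ 2.11 mm/hr; total ≈ 7 mm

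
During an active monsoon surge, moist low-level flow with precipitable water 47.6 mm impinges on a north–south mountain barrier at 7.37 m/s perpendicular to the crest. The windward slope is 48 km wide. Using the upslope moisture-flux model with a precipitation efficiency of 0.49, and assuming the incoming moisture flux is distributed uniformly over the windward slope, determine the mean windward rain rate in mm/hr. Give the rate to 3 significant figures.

Incoming column moisture flux per unit ridge length: F = V × PW = 7.37 × 47.6 = 350.812 mm·m/s.
Spread over the 48 km slope with efficiency ε = 0.49: R = ε·F/W = 0.49 × 350.812 / 48000 m = 3.581e-03 mm/s.
R = 3.581e-03 × 3600 = 12.9 mm/hr.

R ≈ 12.9 mm/hr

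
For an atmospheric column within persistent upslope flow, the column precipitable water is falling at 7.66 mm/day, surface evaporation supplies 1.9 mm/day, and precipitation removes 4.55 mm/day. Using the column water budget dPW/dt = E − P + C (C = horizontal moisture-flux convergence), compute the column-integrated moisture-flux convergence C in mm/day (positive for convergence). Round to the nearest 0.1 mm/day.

dPW/dt = -7.66 mm/day.
C = dPW/dt − E + P = (-7.66) − 1.9 + 4.55 = -5.0 mm/day.

C ≈ -5.0 mm/day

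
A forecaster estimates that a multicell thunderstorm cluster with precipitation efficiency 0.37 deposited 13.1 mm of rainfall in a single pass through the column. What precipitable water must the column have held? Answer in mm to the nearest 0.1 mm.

PW = rainfall / ε = 13.1 / 0.37 = 35.4 mm.

PW ≈ 35.4 mm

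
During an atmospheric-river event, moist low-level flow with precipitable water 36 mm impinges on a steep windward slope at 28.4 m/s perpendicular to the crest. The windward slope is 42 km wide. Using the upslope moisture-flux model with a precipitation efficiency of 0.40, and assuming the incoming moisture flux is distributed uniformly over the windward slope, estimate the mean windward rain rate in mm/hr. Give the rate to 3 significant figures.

R ≈ 35.1 mm/hr

Incoming column moisture flux per unit ridge length: F = V × PW = 28.4 × 36 = 1022.4 mm·m/s.
Spread over the 42 km slope with efficiency ε = 0.40: R = ε·F/W = 0.40 × 1022.4 / 42000 m = 9.737e-03 mm/s.
R = 9.737e-03 × 3600 = 35.1 mm/hr.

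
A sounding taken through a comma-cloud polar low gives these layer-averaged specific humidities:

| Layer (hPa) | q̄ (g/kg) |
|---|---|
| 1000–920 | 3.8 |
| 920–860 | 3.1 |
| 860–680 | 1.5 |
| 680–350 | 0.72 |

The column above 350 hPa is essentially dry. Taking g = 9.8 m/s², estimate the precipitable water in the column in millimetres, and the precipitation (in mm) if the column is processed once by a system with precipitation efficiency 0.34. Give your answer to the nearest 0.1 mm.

PW ≈ 10.2 mm; precipitation ≈ 3.5 mm

Precipitable water is the column-integrated vapour mass per unit area: PW = (1/g) Σ q̄ Δp, with q in kg/kg and Δp in Pa (1 kg/m² of water = 1 mm).
Layer 1000–920 hPa: Δp = 80 hPa = 8000 Pa, q̄ = 0.0038 kg/kg → 0.0038 × 8000 / 9.8 = 3.10 mm
Layer 920–860 hPa: Δp = 60 hPa = 6000 Pa, q̄ = 0.0031 kg/kg → 0.0031 × 6000 / 9.8 = 1.90 mm
Layer 860–680 hPa: Δp = 180 hPa = 18000 Pa, q̄ = 0.0015 kg/kg → 0.0015 × 18000 / 9.8 = 2.76 mm
Layer 680–350 hPa: Δp = 330 hPa = 33000 Pa, q̄ = 0.00072 kg/kg → 0.00072 × 33000 / 9.8 = 2.42 mm
PW = 3.10 + 1.90 + 2.76 + 2.42 = 10.18 ≈ 10.2 mm.
Precipitation = ε × PW = 0.34 × 10.2 = 3.5 mm.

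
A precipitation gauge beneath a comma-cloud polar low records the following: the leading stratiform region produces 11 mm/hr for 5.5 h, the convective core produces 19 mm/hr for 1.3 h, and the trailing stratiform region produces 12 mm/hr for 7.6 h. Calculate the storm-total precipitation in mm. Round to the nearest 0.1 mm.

total ≈ 176.4 mm

Total = Σ Rᵢ Δtᵢ = 11 × 5.5 + 19 × 1.3 + 12 × 7.6
      = 60.5 + 24.7 + 91.2 = 176.4 mm.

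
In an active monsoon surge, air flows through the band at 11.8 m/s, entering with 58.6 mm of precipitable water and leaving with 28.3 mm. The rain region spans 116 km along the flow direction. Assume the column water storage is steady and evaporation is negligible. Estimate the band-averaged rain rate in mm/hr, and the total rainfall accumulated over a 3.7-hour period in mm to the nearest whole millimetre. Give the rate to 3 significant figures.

Column moisture flux per unit crosswind length is F = V × PW.
Inflow: F_in = 11.8 × 58.6 = 691.48 mm·m/s
Outflow: F_out = 11.8 × 28.3 = 333.94 mm·m/s
Steady-state rate R = (F_in − F_out)/L = (691.48 − 333.94) / 116000 m = 3.082e-03 mm/s.
R = 3.082e-03 × 3600 = 11.1 mm/hr.
Over 3.7 h: total = 11.1 × 3.7 = 41.07 ≈ 41 mm.

R ≈ 11.1 mm/hr; total ≈ 41 mm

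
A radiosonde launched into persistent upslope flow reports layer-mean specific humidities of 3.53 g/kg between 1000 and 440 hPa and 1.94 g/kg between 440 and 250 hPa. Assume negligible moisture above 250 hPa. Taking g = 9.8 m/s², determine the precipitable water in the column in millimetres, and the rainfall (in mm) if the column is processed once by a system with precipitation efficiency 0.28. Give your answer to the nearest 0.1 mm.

PW ≈ 23.9 mm; rainfall ≈ 6.7 mm

Precipitable water is the column-integrated vapour mass per unit area: PW = (1/g) Σ q̄ Δp, with q in kg/kg and Δp in Pa (1 kg/m² of water = 1 mm).
Layer 1000–440 hPa: Δp = 560 hPa = 56000 Pa, q̄ = 0.00353 kg/kg → 0.00353 × 56000 / 9.8 = 20.17 mm
Layer 440–250 hPa: Δp = 190 hPa = 19000 Pa, q̄ = 0.00194 kg/kg → 0.00194 × 19000 / 9.8 = 3.76 mm
PW = 20.17 + 3.76 = 23.93 ≈ 23.9 mm.
Rainfall = ε × PW = 0.28 × 23.9 = 6.7 mm.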